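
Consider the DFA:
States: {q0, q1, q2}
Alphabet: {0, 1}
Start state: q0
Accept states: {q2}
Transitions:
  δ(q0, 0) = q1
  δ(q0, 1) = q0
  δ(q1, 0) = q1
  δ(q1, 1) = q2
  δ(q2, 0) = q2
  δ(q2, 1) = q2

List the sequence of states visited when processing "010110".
Starting at q0
Read '0': q0 -> q1
Read '1': q1 -> q2
Read '0': q2 -> q2
Read '1': q2 -> q2
Read '1': q2 -> q2
Read '0': q2 -> q2

Final answer: q0 -> q1 -> q2 -> q2 -> q2 -> q2 -> q2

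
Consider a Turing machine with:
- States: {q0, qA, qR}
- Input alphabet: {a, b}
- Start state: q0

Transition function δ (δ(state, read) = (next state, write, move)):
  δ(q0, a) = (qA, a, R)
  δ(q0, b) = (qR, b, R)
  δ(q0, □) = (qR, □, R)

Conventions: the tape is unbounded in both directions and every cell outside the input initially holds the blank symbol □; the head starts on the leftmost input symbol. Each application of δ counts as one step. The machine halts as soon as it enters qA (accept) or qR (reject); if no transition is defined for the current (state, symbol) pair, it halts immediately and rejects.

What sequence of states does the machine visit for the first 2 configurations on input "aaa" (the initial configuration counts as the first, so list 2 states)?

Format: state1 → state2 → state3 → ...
Step 0: [q0]aaa (head at position 0)
Step 1: δ(q0, a) = (qA, a, R)  ⊢  a[qA]aa (head at position 1)
Reading off the states of these 2 configurations: q0 → qA

Final answer: q0 → qA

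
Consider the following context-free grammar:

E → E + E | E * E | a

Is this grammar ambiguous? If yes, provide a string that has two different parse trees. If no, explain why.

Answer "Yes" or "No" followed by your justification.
Two different leftmost derivations of a + a * a:
  (1) E ⇒ E + E ⇒ a + E ⇒ a + E * E ⇒ a + a * E ⇒ a + a * a   (tree groups a + (a * a))
  (2) E ⇒ E * E ⇒ E + E * E ⇒ a + E * E ⇒ a + a * E ⇒ a + a * a   (tree groups (a + a) * a)
Two distinct leftmost derivations = two distinct parse trees, so the grammar is ambiguous.

Final answer: Yes - the string 'a + a * a' has two distinct leftmost derivations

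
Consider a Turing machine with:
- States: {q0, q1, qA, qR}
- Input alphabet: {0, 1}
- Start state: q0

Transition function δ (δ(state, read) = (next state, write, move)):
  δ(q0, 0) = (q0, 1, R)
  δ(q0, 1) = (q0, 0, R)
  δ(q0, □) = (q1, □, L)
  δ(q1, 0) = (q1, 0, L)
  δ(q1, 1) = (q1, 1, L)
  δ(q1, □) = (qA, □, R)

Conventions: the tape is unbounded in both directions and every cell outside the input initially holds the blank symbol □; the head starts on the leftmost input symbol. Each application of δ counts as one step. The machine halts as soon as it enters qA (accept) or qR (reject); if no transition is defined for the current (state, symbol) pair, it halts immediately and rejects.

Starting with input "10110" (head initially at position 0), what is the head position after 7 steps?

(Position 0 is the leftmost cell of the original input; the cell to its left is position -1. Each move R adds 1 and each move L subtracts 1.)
Step 0: [q0]10110 (head at position 0)
Step 1: δ(q0, 1) = (q0, 0, R)  ⊢  0[q0]0110 (head at position 1)
Step 2: δ(q0, 0) = (q0, 1, R)  ⊢  01[q0]110 (head at position 2)
Step 3: δ(q0, 1) = (q0, 0, R)  ⊢  010[q0]10 (head at position 3)
Step 4: δ(q0, 1) = (q0, 0, R)  ⊢  0100[q0]0 (head at position 4)
Step 5: δ(q0, 0) = (q0, 1, R)  ⊢  01001[q0]□ (head at position 5)
Step 6: δ(q0, □) = (q1, □, L)  ⊢  0100[q1]1□ (head at position 4)
Step 7: δ(q1, 1) = (q1, 1, L)  ⊢  010[q1]01□ (head at position 3)
Head position after 7 steps: 3

Final answer: Position 3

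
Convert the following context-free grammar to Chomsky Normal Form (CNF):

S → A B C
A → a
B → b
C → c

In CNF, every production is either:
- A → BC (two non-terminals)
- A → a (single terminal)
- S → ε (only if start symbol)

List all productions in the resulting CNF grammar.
The grammar has no ε-productions or unit productions to eliminate.
A → a is already in CNF (single terminal) – keep it.
B → b is already in CNF (single terminal) – keep it.
C → c is already in CNF (single terminal) – keep it.
S → A B C has 3 symbols on the right: break it into binary productions S → A X0, X0 → B C.
Resulting CNF grammar (5 productions): A → a; B → b; C → c; S → A X0; X0 → B C

Final answer: A → a; B → b; C → c; S → A X0; X0 → B C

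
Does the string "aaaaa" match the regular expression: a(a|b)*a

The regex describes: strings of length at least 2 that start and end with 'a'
Yes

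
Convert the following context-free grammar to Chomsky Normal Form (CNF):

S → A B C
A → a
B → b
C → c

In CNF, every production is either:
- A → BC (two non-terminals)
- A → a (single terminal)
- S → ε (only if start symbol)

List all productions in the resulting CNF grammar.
The grammar has no ε-productions or unit productions to eliminate.
A → a is already in CNF (single terminal) – keep it.
B → b is already in CNF (single terminal) – keep it.
C → c is already in CNF (single terminal) – keep it.
S → A B C has 3 symbols on the right: break it into binary productions S → A X0, X0 → B C.
Resulting CNF grammar (5 productions): A → a; B → b; C → c; S → A X0; X0 → B C

Final answer: A → a; B → b; C → c; S → A X0; X0 → B C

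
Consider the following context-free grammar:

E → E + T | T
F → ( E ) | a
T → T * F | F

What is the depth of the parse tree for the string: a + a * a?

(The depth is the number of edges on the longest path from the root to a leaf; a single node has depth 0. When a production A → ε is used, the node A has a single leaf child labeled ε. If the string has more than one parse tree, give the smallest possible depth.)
The grammar is unambiguous; the parse tree of a + a * a is:
E → E + T at the root (depth 0).
  Left E (depth 1) → T (2) → F (3) → a (4).
  Right T (depth 1) → T * F; that T (2) → F (3) → a (4); F (2) → a (3).
The longest root-to-leaf paths have 4 edges.
Depth = 4.

Final answer: 4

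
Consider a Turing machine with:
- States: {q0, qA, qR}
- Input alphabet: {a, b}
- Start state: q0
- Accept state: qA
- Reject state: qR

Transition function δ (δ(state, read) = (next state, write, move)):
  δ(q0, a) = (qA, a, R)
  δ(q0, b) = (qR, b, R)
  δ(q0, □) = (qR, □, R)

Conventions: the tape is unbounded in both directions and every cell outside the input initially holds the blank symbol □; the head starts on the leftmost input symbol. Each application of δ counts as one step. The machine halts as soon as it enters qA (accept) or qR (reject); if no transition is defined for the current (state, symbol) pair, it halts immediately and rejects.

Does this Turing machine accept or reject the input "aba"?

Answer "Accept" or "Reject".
Step 0: [q0]aba (head at position 0)
Step 1: δ(q0, a) = (qA, a, R)  ⊢  a[qA]ba (head at position 1)
The machine is in qA, so it halts and accepts.

Final answer: Accept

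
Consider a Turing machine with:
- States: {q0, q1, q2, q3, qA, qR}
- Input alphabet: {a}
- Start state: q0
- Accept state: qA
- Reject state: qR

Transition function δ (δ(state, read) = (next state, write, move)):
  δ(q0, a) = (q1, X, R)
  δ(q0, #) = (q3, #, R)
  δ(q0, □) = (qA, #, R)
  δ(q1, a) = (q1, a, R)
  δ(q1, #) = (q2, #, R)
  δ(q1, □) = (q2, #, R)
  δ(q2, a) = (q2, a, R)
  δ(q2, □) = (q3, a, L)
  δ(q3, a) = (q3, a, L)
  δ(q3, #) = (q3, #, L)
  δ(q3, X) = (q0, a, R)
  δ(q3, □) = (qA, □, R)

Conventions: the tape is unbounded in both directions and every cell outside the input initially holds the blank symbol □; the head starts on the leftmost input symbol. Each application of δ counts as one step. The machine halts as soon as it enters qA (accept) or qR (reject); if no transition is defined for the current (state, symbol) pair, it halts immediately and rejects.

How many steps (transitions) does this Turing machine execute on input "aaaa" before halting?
Trace (configuration after each step, as tape_left[state]tape_right with head position):
Step 0: [q0]aaaa (head at position 0)
Step 1: X[q1]aaa (head 1)
Step 2: Xa[q1]aa (head 2)
Step 3: Xaa[q1]a (head 3)
Step 4: Xaaa[q1]□ (head 4)
Step 5: Xaaa#[q2]□ (head 5)
Step 6: Xaaa[q3]#a (head 4)
Step 7: Xaa[q3]a#a (head 3)
Step 8: Xa[q3]aa#a (head 2)
Step 9: X[q3]aaa#a (head 1)
Step 10: [q3]Xaaa#a (head 0)
Step 11: a[q0]aaa#a (head 1)
Step 12: aX[q1]aa#a (head 2)
Step 13: aXa[q1]a#a (head 3)
Step 14: aXaa[q1]#a (head 4)
Step 15: aXaa#[q2]a (head 5)
Step 16: aXaa#a[q2]□ (head 6)
Step 17: aXaa#[q3]aa (head 5)
Step 18: aXaa[q3]#aa (head 4)
Step 19: aXa[q3]a#aa (head 3)
Step 20: aX[q3]aa#aa (head 2)
Step 21: a[q3]Xaa#aa (head 1)
Step 22: aa[q0]aa#aa (head 2)
Step 23: aaX[q1]a#aa (head 3)
Step 24: aaXa[q1]#aa (head 4)
Step 25: aaXa#[q2]aa (head 5)
Step 26: aaXa#a[q2]a (head 6)
Step 27: aaXa#aa[q2]□ (head 7)
Step 28: aaXa#a[q3]aa (head 6)
Step 29: aaXa#[q3]aaa (head 5)
Step 30: aaXa[q3]#aaa (head 4)
Step 31: aaX[q3]a#aaa (head 3)
Step 32: aa[q3]Xa#aaa (head 2)
Step 33: aaa[q0]a#aaa (head 3)
Step 34: aaaX[q1]#aaa (head 4)
Step 35: aaaX#[q2]aaa (head 5)
Step 36: aaaX#a[q2]aa (head 6)
Step 37: aaaX#aa[q2]a (head 7)
Step 38: aaaX#aaa[q2]□ (head 8)
Step 39: aaaX#aa[q3]aa (head 7)
Step 40: aaaX#a[q3]aaa (head 6)
Step 41: aaaX#[q3]aaaa (head 5)
Step 42: aaaX[q3]#aaaa (head 4)
Step 43: aaa[q3]X#aaaa (head 3)
Step 44: aaaa[q0]#aaaa (head 4)
Step 45: aaaa#[q3]aaaa (head 5)
Step 46: aaaa[q3]#aaaa (head 4)
Step 47: aaa[q3]a#aaaa (head 3)
Step 48: aa[q3]aa#aaaa (head 2)
Step 49: a[q3]aaa#aaaa (head 1)
Step 50: [q3]aaaa#aaaa (head 0)
Step 51: [q3]□aaaa#aaaa (head -1)
Step 52: □[qA]aaaa#aaaa (head 0)
The machine is in qA, so it halts and accepts.
Number of transitions executed: 52.

Final answer: 52 steps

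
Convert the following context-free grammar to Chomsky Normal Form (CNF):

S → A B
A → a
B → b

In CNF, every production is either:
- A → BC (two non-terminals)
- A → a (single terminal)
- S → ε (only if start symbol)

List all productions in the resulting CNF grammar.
The grammar has no ε-productions or unit productions to eliminate.
S → A B is already in CNF (two non-terminals) – keep it.
A → a is already in CNF (single terminal) – keep it.
B → b is already in CNF (single terminal) – keep it.
Resulting CNF grammar (3 productions): A → a; B → b; S → A B

Final answer: A → a; B → b; S → A B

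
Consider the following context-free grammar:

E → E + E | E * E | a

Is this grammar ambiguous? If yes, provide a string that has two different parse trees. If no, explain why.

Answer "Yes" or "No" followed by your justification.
Two different leftmost derivations of a + a * a:
  (1) E ⇒ E + E ⇒ a + E ⇒ a + E * E ⇒ a + a * E ⇒ a + a * a   (tree groups a + (a * a))
  (2) E ⇒ E * E ⇒ E + E * E ⇒ a + E * E ⇒ a + a * E ⇒ a + a * a   (tree groups (a + a) * a)
Two distinct leftmost derivations = two distinct parse trees, so the grammar is ambiguous.

Final answer: Yes - the string 'a + a * a' has two distinct leftmost derivations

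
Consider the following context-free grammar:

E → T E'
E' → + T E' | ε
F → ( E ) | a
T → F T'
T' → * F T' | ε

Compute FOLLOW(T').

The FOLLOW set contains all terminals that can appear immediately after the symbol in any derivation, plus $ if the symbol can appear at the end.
Useful FIRST sets: FIRST(E') = {+, ε}, FIRST(T') = {*, ε} (both E' and T' are nullable).
FOLLOW(E): E is the start symbol → $; E appears in F → ( E ) followed by ')' → FOLLOW(E) = {), $}.
FOLLOW(E'): E' appears at the right end of E → T E' and of E' → + T E', so FOLLOW(E') ⊇ FOLLOW(E) (the second occurrence adds nothing new). FOLLOW(E') = {), $}.
FOLLOW(T): in E → T E' and E' → + T E', T is followed by E': add FIRST(E') minus ε = {+}; since E' is nullable, also add FOLLOW(E) and FOLLOW(E') = {), $}. FOLLOW(T) = {+, ), $}.
FOLLOW(T'): T' appears at the right end of T → F T' and of T' → * F T', so FOLLOW(T') = FOLLOW(T) = {+, ), $}.

Final answer: {$, ), +}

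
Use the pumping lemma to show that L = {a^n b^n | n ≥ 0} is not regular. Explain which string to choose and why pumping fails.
Language: L = {a^n b^n | n ≥ 0} (equal numbers of a's followed by b's)
Step 1: Assume for contradiction that L is regular, with pumping length p.
Step 2: Choose s = a^p b^p. Then s ∈ L (it has p a's followed by p b's) and |s| ≥ p.
Step 3: Consider any decomposition s = xyz with |xy| ≤ p and |y| > 0. Since |xy| ≤ p and the first p symbols of s are all a's, y = a^k for some k with 1 ≤ k ≤ p.
Step 4: Pumping up (i = 2): xy²z = a^(p+k) b^p, which has more a's than b's, so xy²z ∉ L.
This contradicts the pumping lemma, so L is not regular.

Final answer: Choose s = a^p b^p. Since |xy| ≤ p, y = a^k with k ≥ 1. Then xy²z = a^(p+k) b^p ∉ L.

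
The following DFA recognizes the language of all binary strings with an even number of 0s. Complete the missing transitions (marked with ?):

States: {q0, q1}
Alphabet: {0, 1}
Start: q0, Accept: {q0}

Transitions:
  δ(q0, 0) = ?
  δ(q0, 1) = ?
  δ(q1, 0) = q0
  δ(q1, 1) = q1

What each state remembers (consistent with the given transitions and accept states):
  q0: an even number of 0s has been read so far
  q1: an odd number of 0s has been read so far
Filling in the missing entries:
  δ(q0, 0): in q0 (an even number of 0s has been read so far), after reading 0 we have: an odd number of 0s has been read so far → q1
  δ(q0, 1): in q0 (an even number of 0s has been read so far), after reading 1 we have: an even number of 0s has been read so far → q0

Final answer: δ(q0, 0) = q1; δ(q0, 1) = q0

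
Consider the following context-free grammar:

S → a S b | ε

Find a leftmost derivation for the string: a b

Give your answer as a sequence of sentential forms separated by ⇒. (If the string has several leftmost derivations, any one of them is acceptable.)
Start with S.
Step 1: the leftmost non-terminal is S; apply S → a S b:  a S b
Step 2: the leftmost non-terminal is S; apply S → ε:  a b

Final answer: S ⇒ a S b ⇒ a b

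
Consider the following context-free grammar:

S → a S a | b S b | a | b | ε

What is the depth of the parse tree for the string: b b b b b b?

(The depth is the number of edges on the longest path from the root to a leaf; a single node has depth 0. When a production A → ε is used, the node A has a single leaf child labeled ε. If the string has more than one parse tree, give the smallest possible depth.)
The string has even length 6, so its (unique) parse tree peels off matching outer symbols: S → b S b, S → b S b, S → b S b, and finally S → ε for the empty middle.
The S nodes are at depths 0..3; the ε leaf under the innermost S is at depth 4 (terminal leaves are at depths 1..3).
Depth = 4.

Final answer: 4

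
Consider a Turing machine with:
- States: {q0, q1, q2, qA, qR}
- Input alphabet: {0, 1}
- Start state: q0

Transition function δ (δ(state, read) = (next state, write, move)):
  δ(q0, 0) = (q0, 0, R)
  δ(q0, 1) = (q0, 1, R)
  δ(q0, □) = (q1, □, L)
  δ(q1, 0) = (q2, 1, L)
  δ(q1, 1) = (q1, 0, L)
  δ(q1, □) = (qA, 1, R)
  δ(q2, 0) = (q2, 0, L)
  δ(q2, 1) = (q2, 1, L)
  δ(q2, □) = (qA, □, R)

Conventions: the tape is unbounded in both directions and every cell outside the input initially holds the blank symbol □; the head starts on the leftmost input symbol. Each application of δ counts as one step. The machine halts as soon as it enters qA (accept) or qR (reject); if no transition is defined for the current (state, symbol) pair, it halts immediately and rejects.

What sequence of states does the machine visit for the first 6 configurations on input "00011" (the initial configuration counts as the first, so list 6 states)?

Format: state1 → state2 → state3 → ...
Step 0: [q0]00011 (head at position 0)
Step 1: δ(q0, 0) = (q0, 0, R)  ⊢  0[q0]0011 (head at position 1)
Step 2: δ(q0, 0) = (q0, 0, R)  ⊢  00[q0]011 (head at position 2)
Step 3: δ(q0, 0) = (q0, 0, R)  ⊢  000[q0]11 (head at position 3)
Step 4: δ(q0, 1) = (q0, 1, R)  ⊢  0001[q0]1 (head at position 4)
Step 5: δ(q0, 1) = (q0, 1, R)  ⊢  00011[q0]□ (head at position 5)
Reading off the states of these 6 configurations: q0 → q0 → q0 → q0 → q0 → q0

Final answer: q0 → q0 → q0 → q0 → q0 → q0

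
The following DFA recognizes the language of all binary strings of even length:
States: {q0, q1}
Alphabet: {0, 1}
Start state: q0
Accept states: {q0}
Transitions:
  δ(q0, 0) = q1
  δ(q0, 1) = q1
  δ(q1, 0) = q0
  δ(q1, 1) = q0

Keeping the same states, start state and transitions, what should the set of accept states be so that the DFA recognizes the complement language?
The DFA is complete (every state has a transition on every symbol), so the complement
is recognized by the same DFA with accepting and non-accepting states swapped.
Original accept states: {q0}
Complement accept states = All states - Original accept states
= {q0, q1} - {q0}
= {q1}
Complement language: strings of ODD length

Final answer: {q1}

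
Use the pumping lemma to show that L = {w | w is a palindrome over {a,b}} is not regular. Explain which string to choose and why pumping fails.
Language: L = {w | w is a palindrome over {a,b}} (strings that read the same forwards and backwards)
Step 1: Assume for contradiction that L is regular, with pumping length p.
Step 2: Choose s = a^p b a^p. Then s ∈ L (it reads the same forwards and backwards) and |s| ≥ p.
Step 3: Consider any decomposition s = xyz with |xy| ≤ p and |y| > 0. Since |xy| ≤ p and the first p symbols of s are all a's, y = a^k for some k with 1 ≤ k ≤ p.
Step 4: Pumping up (i = 2): xy²z = a^(p+k) b a^p. Its reverse is a^p b a^(p+k) ≠ a^(p+k) b a^p (the single b is no longer in the middle), so xy²z is not a palindrome and xy²z ∉ L.
This contradicts the pumping lemma, so L is not regular.

Final answer: Choose s = a^p b a^p. Since |xy| ≤ p, y = a^k with k ≥ 1. Then xy²z = a^(p+k) b a^p is not a palindrome, so ∉ L.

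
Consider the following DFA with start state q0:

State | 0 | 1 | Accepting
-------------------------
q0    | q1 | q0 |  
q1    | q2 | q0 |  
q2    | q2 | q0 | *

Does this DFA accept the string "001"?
Start in q0.
Read '0': q0 → q1
Read '0': q1 → q2
Read '1': q2 → q0
Final state q0 is not accepting, so the string is rejected.

Final answer: No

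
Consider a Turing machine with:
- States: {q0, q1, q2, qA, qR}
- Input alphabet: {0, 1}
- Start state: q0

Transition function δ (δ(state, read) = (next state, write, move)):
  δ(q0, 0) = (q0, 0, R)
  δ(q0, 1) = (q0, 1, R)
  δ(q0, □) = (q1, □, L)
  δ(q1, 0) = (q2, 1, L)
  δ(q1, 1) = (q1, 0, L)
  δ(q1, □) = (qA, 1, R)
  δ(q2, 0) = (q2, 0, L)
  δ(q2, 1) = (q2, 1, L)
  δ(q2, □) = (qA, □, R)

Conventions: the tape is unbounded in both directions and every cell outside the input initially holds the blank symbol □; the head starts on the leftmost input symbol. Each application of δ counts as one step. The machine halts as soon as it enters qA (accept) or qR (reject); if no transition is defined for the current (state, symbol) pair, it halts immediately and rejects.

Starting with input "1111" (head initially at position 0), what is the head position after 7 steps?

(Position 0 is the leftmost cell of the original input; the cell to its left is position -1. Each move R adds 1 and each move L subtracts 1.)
Step 0: [q0]1111 (head at position 0)
Step 1: δ(q0, 1) = (q0, 1, R)  ⊢  1[q0]111 (head at position 1)
Step 2: δ(q0, 1) = (q0, 1, R)  ⊢  11[q0]11 (head at position 2)
Step 3: δ(q0, 1) = (q0, 1, R)  ⊢  111[q0]1 (head at position 3)
Step 4: δ(q0, 1) = (q0, 1, R)  ⊢  1111[q0]□ (head at position 4)
Step 5: δ(q0, □) = (q1, □, L)  ⊢  111[q1]1□ (head at position 3)
Step 6: δ(q1, 1) = (q1, 0, L)  ⊢  11[q1]10□ (head at position 2)
Step 7: δ(q1, 1) = (q1, 0, L)  ⊢  1[q1]100□ (head at position 1)
Head position after 7 steps: 1

Final answer: Position 1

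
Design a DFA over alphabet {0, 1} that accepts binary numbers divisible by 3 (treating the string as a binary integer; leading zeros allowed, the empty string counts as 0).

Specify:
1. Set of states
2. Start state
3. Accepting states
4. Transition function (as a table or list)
One valid DFA (any DFA recognizing the same language is acceptable):
States: {q0, q1, q2}
Start: q0
Accepting: {q0}
Transitions (accepting states marked with *):
State | 0 | 1 | Accepting
-------------------------
q0    | q0 | q1 | *
q1    | q2 | q0 |  
q2    | q1 | q2 |  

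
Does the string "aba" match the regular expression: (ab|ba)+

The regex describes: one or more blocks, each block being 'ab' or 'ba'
No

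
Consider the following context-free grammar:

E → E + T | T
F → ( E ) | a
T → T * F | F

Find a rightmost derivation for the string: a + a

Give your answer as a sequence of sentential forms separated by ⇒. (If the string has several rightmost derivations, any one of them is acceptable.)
Start with E.
Step 1: the rightmost non-terminal is E; apply E → E + T:  E + T
Step 2: the rightmost non-terminal is T; apply T → F:  E + F
Step 3: the rightmost non-terminal is F; apply F → a:  E + a
Step 4: the rightmost non-terminal is E; apply E → T:  T + a
Step 5: the rightmost non-terminal is T; apply T → F:  F + a
Step 6: the rightmost non-terminal is F; apply F → a:  a + a

Final answer: E ⇒ E + T ⇒ E + F ⇒ E + a ⇒ T + a ⇒ F + a ⇒ a + a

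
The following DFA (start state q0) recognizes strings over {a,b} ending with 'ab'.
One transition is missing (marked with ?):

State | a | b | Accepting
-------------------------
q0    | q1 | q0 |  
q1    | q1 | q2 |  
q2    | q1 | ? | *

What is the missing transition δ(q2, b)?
q0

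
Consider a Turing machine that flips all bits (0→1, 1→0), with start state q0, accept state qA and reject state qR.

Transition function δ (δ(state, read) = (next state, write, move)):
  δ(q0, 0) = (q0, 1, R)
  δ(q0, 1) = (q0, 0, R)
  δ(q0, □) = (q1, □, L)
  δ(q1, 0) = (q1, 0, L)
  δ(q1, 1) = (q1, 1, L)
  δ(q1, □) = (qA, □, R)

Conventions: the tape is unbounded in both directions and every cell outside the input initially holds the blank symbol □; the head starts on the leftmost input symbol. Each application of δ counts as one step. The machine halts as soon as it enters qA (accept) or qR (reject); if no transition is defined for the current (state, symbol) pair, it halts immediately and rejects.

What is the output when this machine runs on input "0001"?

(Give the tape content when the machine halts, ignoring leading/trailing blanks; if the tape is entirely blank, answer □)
Step 0: [q0]0001 (head at position 0)
Step 1: δ(q0, 0) = (q0, 1, R)  ⊢  1[q0]001 (head at position 1)
Step 2: δ(q0, 0) = (q0, 1, R)  ⊢  11[q0]01 (head at position 2)
Step 3: δ(q0, 0) = (q0, 1, R)  ⊢  111[q0]1 (head at position 3)
Step 4: δ(q0, 1) = (q0, 0, R)  ⊢  1110[q0]□ (head at position 4)
Step 5: δ(q0, □) = (q1, □, L)  ⊢  111[q1]0□ (head at position 3)
Step 6: δ(q1, 0) = (q1, 0, L)  ⊢  11[q1]10□ (head at position 2)
Step 7: δ(q1, 1) = (q1, 1, L)  ⊢  1[q1]110□ (head at position 1)
Step 8: δ(q1, 1) = (q1, 1, L)  ⊢  [q1]1110□ (head at position 0)
Step 9: δ(q1, 1) = (q1, 1, L)  ⊢  [q1]□1110□ (head at position -1)
Step 10: δ(q1, □) = (qA, □, R)  ⊢  □[qA]1110□ (head at position 0)
The machine is in qA, so it halts and accepts.
Tape content when halted (ignoring surrounding blanks): 1110

Final answer: Output: 1110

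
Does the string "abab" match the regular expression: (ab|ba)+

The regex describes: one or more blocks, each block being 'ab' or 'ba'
Yes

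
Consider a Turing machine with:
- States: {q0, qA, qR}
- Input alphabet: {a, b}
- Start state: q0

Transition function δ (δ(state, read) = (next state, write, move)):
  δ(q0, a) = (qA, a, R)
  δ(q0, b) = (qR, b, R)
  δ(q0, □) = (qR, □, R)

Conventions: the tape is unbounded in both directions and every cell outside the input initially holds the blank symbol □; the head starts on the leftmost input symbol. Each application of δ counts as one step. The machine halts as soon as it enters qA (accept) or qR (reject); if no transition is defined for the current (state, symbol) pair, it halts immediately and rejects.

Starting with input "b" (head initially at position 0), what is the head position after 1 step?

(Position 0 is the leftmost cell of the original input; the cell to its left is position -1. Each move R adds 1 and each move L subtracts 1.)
Step 0: [q0]b (head at position 0)
Step 1: δ(q0, b) = (qR, b, R)  ⊢  b[qR]□ (head at position 1)
Head position after 1 step: 1

Final answer: Position 1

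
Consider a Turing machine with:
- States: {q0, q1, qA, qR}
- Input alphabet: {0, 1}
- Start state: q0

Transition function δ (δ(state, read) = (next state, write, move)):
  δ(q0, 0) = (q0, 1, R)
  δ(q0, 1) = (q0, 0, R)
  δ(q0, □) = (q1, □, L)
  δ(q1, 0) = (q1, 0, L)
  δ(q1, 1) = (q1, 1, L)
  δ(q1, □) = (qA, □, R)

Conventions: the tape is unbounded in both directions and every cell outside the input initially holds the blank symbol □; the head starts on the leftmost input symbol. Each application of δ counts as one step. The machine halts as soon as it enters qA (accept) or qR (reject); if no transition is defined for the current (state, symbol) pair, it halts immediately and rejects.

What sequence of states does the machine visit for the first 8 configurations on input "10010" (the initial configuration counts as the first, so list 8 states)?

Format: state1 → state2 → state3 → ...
Step 0: [q0]10010 (head at position 0)
Step 1: δ(q0, 1) = (q0, 0, R)  ⊢  0[q0]0010 (head at position 1)
Step 2: δ(q0, 0) = (q0, 1, R)  ⊢  01[q0]010 (head at position 2)
Step 3: δ(q0, 0) = (q0, 1, R)  ⊢  011[q0]10 (head at position 3)
Step 4: δ(q0, 1) = (q0, 0, R)  ⊢  0110[q0]0 (head at position 4)
Step 5: δ(q0, 0) = (q0, 1, R)  ⊢  01101[q0]□ (head at position 5)
Step 6: δ(q0, □) = (q1, □, L)  ⊢  0110[q1]1□ (head at position 4)
Step 7: δ(q1, 1) = (q1, 1, L)  ⊢  011[q1]01□ (head at position 3)
Reading off the states of these 8 configurations: q0 → q0 → q0 → q0 → q0 → q0 → q1 → q1

Final answer: q0 → q0 → q0 → q0 → q0 → q0 → q1 → q1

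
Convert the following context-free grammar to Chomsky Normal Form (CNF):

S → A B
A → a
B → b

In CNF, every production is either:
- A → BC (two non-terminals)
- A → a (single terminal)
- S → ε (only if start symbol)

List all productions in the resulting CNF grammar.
The grammar has no ε-productions or unit productions to eliminate.
S → A B is already in CNF (two non-terminals) – keep it.
A → a is already in CNF (single terminal) – keep it.
B → b is already in CNF (single terminal) – keep it.
Resulting CNF grammar (3 productions): A → a; B → b; S → A B

Final answer: A → a; B → b; S → A B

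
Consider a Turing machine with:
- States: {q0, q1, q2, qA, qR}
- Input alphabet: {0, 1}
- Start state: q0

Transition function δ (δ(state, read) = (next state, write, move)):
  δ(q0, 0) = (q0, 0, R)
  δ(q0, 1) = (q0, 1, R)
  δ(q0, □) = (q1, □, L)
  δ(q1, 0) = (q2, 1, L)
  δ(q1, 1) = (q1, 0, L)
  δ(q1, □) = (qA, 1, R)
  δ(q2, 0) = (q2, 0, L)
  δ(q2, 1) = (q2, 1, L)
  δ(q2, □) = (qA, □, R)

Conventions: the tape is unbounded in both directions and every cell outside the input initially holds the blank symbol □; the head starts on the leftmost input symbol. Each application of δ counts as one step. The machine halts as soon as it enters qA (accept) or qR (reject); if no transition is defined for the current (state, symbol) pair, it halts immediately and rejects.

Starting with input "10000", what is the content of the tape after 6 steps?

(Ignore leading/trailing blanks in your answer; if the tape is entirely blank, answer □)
Step 0: [q0]10000 (head at position 0)
Step 1: δ(q0, 1) = (q0, 1, R)  ⊢  1[q0]0000 (head at position 1)
Step 2: δ(q0, 0) = (q0, 0, R)  ⊢  10[q0]000 (head at position 2)
Step 3: δ(q0, 0) = (q0, 0, R)  ⊢  100[q0]00 (head at position 3)
Step 4: δ(q0, 0) = (q0, 0, R)  ⊢  1000[q0]0 (head at position 4)
Step 5: δ(q0, 0) = (q0, 0, R)  ⊢  10000[q0]□ (head at position 5)
Step 6: δ(q0, □) = (q1, □, L)  ⊢  1000[q1]0□ (head at position 4)
Tape after 6 steps (ignoring surrounding blanks): 10000

Final answer: Tape: 10000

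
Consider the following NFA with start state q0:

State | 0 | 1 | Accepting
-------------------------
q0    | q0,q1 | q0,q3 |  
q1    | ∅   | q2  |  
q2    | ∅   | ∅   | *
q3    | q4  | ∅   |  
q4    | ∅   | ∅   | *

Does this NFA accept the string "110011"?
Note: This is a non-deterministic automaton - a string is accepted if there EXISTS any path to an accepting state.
Track the set of states the NFA could be in: start {q0}
Read '1': {q0} → {q0, q3}
Read '1': {q0, q3} → {q0, q3}
Read '0': {q0, q3} → {q0, q1, q4}
Read '0': {q0, q1, q4} → {q0, q1}
Read '1': {q0, q1} → {q0, q2, q3}
Read '1': {q0, q2, q3} → {q0, q3}
Final set {q0, q3} contains no accepting state → rejected.

Final answer: No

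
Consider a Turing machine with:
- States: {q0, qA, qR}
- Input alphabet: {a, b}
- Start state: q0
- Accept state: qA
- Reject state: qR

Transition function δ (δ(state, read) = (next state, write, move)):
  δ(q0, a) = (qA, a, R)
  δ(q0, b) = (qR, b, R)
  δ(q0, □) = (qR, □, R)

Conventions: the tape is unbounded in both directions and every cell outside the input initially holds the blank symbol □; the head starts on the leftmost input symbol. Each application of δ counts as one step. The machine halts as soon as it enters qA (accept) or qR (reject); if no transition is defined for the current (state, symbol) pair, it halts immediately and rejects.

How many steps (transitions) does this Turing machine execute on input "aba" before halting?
Step 0: [q0]aba (head at position 0)
Step 1: δ(q0, a) = (qA, a, R)  ⊢  a[qA]ba (head at position 1)
The machine is in qA, so it halts and accepts.
Number of transitions executed: 1.

Final answer: 1 steps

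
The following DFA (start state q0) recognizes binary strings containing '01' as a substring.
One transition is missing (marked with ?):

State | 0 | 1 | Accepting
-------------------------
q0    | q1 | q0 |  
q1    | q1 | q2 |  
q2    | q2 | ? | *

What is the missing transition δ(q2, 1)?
q2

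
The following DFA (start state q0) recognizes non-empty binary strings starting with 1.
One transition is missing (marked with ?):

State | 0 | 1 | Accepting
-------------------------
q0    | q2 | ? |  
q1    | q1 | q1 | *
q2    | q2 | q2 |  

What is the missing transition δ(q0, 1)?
q1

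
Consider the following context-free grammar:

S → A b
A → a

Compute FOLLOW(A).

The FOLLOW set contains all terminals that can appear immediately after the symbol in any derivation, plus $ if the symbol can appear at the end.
A occurs only in S → A b, where it is immediately followed by the terminal b. So FOLLOW(A) = {b}.

Final answer: {b}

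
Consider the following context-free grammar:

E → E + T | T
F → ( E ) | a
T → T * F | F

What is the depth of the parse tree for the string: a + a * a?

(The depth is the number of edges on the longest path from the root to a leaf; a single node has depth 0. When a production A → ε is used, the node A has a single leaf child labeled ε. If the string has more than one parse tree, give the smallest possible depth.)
The grammar is unambiguous; the parse tree of a + a * a is:
E → E + T at the root (depth 0).
  Left E (depth 1) → T (2) → F (3) → a (4).
  Right T (depth 1) → T * F; that T (2) → F (3) → a (4); F (2) → a (3).
The longest root-to-leaf paths have 4 edges.
Depth = 4.

Final answer: 4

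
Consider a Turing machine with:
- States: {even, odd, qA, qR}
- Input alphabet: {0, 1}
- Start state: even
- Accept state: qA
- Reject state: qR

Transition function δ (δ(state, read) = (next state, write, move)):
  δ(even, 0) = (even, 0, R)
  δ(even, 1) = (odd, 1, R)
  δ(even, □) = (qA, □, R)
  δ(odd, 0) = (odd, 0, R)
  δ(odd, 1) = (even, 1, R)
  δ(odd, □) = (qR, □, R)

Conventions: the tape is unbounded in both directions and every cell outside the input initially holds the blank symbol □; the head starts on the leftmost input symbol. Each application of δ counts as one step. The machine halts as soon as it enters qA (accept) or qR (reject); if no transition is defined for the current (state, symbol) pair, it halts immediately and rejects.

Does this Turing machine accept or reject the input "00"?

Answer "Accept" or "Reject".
Step 0: [even]00 (head at position 0)
Step 1: δ(even, 0) = (even, 0, R)  ⊢  0[even]0 (head at position 1)
Step 2: δ(even, 0) = (even, 0, R)  ⊢  00[even]□ (head at position 2)
Step 3: δ(even, □) = (qA, □, R)  ⊢  00□[qA]□ (head at position 3)
The machine is in qA, so it halts and accepts.

Final answer: Accept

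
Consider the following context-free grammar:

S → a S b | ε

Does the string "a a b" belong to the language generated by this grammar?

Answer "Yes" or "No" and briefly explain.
Every derivation applies S → a S b some number n of times and then S → ε, producing a^n b^n with equally many a's and b's. The string a a b has two a's but only one b, so it cannot be derived.

Final answer: No - no valid derivation exists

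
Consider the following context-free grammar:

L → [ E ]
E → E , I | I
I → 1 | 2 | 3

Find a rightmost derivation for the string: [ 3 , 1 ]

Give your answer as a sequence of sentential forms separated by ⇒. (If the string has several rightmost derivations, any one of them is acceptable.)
Start with L.
Step 1: the rightmost non-terminal is L; apply L → [ E ]:  [ E ]
Step 2: the rightmost non-terminal is E; apply E → E , I:  [ E , I ]
Step 3: the rightmost non-terminal is I; apply I → 1:  [ E , 1 ]
Step 4: the rightmost non-terminal is E; apply E → I:  [ I , 1 ]
Step 5: the rightmost non-terminal is I; apply I → 3:  [ 3 , 1 ]

Final answer: L ⇒ [ E ] ⇒ [ E , I ] ⇒ [ E , 1 ] ⇒ [ I , 1 ] ⇒ [ 3 , 1 ]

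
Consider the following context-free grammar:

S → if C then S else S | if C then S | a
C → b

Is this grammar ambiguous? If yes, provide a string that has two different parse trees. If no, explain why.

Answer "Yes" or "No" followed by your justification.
The 'dangling else' can attach to either if. Two leftmost derivations of  if b then if b then a else a:
  (1) S ⇒ if C then S else S ⇒ if b then S else S ⇒ if b then if C then S else S ⇒ if b then if b then S else S ⇒ if b then if b then a else S ⇒ if b then if b then a else a   (else belongs to the outer if)
  (2) S ⇒ if C then S ⇒ if b then S ⇒ if b then if C then S else S ⇒ if b then if b then S else S ⇒ if b then if b then a else S ⇒ if b then if b then a else a   (else belongs to the inner if)
Two distinct parse trees for the same string, so the grammar is ambiguous.

Final answer: Yes - the string 'if b then if b then a else a' has two distinct leftmost derivations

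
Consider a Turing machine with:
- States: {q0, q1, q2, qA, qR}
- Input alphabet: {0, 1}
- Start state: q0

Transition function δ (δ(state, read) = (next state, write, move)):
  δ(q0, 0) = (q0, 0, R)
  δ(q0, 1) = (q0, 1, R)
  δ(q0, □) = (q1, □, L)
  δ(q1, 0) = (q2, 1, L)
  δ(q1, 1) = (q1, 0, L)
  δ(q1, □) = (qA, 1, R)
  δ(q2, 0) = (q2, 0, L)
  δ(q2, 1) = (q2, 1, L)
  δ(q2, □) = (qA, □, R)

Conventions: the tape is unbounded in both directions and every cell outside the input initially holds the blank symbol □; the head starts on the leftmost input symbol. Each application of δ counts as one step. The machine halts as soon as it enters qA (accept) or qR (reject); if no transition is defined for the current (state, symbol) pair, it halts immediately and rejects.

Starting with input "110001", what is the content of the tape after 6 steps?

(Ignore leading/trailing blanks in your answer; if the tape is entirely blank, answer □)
Step 0: [q0]110001 (head at position 0)
Step 1: δ(q0, 1) = (q0, 1, R)  ⊢  1[q0]10001 (head at position 1)
Step 2: δ(q0, 1) = (q0, 1, R)  ⊢  11[q0]0001 (head at position 2)
Step 3: δ(q0, 0) = (q0, 0, R)  ⊢  110[q0]001 (head at position 3)
Step 4: δ(q0, 0) = (q0, 0, R)  ⊢  1100[q0]01 (head at position 4)
Step 5: δ(q0, 0) = (q0, 0, R)  ⊢  11000[q0]1 (head at position 5)
Step 6: δ(q0, 1) = (q0, 1, R)  ⊢  110001[q0]□ (head at position 6)
Tape after 6 steps (ignoring surrounding blanks): 110001

Final answer: Tape: 110001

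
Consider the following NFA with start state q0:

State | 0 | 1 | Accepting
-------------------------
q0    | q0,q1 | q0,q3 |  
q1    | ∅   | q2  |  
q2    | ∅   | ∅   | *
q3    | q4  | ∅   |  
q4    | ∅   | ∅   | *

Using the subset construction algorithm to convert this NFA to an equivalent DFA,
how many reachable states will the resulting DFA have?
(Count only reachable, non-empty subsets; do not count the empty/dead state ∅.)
Start subset: {q0}
{q0}: on 0 → {q0, q1}, on 1 → {q0, q3}
{q0, q1}: on 0 → {q0, q1}, on 1 → {q0, q2, q3}
{q0, q3}: on 0 → {q0, q1, q4}, on 1 → {q0, q3}
{q0, q2, q3}: on 0 → {q0, q1, q4}, on 1 → {q0, q3}
{q0, q1, q4}: on 0 → {q0, q1}, on 1 → {q0, q2, q3}
Reachable non-empty subsets: {q0}, {q0, q1}, {q0, q3}, {q0, q2, q3}, {q0, q1, q4} — 5 in total.

Final answer: 5 states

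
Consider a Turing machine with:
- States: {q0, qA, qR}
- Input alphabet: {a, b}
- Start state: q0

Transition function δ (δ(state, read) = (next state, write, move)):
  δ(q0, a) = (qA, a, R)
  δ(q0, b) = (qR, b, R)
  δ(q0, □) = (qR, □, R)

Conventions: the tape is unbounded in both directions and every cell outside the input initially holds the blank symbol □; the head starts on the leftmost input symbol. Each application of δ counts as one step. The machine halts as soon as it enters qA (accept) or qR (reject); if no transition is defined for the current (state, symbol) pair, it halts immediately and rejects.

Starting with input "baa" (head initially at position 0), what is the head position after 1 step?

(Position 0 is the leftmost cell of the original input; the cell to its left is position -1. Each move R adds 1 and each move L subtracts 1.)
Step 0: [q0]baa (head at position 0)
Step 1: δ(q0, b) = (qR, b, R)  ⊢  b[qR]aa (head at position 1)
Head position after 1 step: 1

Final answer: Position 1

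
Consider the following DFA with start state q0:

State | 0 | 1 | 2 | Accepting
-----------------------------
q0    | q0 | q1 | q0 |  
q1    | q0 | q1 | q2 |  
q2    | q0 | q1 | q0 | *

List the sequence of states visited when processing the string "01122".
q0 → q0 → q1 → q1 → q2 → q0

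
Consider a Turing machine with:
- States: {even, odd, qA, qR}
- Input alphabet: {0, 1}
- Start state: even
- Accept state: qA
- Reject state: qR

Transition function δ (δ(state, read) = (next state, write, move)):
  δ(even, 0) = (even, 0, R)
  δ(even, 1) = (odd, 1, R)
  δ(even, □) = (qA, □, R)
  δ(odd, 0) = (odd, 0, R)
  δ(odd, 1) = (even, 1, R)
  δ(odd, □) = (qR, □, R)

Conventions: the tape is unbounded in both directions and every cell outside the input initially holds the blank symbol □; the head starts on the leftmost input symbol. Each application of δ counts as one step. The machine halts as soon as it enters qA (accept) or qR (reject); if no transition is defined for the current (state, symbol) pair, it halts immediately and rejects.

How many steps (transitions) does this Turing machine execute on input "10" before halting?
Step 0: [even]10 (head at position 0)
Step 1: δ(even, 1) = (odd, 1, R)  ⊢  1[odd]0 (head at position 1)
Step 2: δ(odd, 0) = (odd, 0, R)  ⊢  10[odd]□ (head at position 2)
Step 3: δ(odd, □) = (qR, □, R)  ⊢  10□[qR]□ (head at position 3)
The machine is in qR, so it halts and rejects.
Number of transitions executed: 3.

Final answer: 3 steps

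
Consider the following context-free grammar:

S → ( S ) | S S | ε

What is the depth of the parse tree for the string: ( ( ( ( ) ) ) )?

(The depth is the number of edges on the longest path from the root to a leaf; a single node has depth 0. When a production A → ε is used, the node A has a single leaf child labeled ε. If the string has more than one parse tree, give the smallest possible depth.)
The string is 4 nested pairs. The shallowest parse tree applies S → ( S ) 4 times (one node per nested pair, each a child of the previous) and then S → ε in the middle.
S nodes at depths 0..4, ε leaf at depth 5; parentheses leaves are at depths 1..4.
(Using S → S S with an S → ε child anywhere only adds levels, so it cannot give a shallower tree.)
Depth = 5.

Final answer: 5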